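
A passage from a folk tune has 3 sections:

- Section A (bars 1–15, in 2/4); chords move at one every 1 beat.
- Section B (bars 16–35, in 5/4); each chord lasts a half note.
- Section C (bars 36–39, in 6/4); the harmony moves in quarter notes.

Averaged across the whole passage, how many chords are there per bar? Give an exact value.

8/3 chords per bar

A: 15 × 2 = 30 beats ÷ 1 = 30 chords.
B: 20 × 5 = 100 beats ÷ 2 = 50 chords.
C: 4 × 6 = 24 beats ÷ 1 = 24 chords.
Overall: 104 chords over 39 bars → 104/39 = 8/3 chords per bar.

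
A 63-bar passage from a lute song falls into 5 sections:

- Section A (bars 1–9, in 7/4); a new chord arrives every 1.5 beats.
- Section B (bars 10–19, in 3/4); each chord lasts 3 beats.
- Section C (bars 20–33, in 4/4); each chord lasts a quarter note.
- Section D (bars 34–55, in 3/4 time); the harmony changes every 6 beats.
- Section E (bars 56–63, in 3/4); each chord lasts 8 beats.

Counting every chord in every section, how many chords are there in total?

122 chords

A has 63 beats and chords last 1.5 each, so 42 chords.
B has 30 beats and chords last 3 each, so 10 chords.
C has 56 beats and chords last 1 each, so 56 chords.
D has 66 beats and chords last 6 each, so 11 chords.
E has 24 beats and chords last 8 each, so 3 chords.
Total: 42 + 10 + 56 + 11 + 3 = 122.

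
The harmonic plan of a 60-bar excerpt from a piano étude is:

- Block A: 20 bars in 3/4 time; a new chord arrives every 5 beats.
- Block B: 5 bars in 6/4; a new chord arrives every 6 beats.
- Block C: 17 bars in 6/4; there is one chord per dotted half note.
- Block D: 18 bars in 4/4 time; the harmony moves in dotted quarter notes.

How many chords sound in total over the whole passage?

99 chords

A: 20·3 = 60 beats, 60/5 = 12 chords.
B: 5·6 = 30 beats, 30/6 = 5 chords.
C: 17·6 = 102 beats, 102/3 = 34 chords.
D: 18·4 = 72 beats, 72/1.5 = 48 chords.
Total: 12 + 5 + 34 + 48 = 99.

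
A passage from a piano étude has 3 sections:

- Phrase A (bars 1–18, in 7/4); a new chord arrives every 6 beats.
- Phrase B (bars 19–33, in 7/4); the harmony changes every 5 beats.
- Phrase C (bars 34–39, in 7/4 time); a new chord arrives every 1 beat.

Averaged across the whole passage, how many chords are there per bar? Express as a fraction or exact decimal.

28/13 chords per bar

A: 18 bars of 7 beats is 126 beats; at 6 beats each that's 21 chords.
B: 15 bars of 7 beats is 105 beats; at 5 beats each that's 21 chords.
C: 6 bars of 7 beats is 42 beats; at 1 beat each that's 42 chords.
Overall: 84 chords over 39 bars → 84/39 = 28/13 chords per bar.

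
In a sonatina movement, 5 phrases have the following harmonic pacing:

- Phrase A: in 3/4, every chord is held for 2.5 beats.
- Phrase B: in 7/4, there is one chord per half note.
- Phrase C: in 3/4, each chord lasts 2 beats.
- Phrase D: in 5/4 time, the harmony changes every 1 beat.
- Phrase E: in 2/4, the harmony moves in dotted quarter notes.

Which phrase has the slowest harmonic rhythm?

Phrase A

A: 3/2.5 = 1.2 chords/bar.
B: 7/2 = 3.5 chords/bar.
C: 3/2 = 1.5 chords/bar.
D: 5/1 = 5 chords/bar.
E: 2/1.5 = 4/3 chords/bar.
Slowest is A at 1.2 chords/bar.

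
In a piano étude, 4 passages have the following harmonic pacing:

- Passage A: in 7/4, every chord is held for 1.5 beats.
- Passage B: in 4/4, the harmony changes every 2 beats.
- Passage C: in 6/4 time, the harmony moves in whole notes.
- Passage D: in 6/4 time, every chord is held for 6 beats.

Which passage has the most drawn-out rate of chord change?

Passage D

A: 7 beats/bar ÷ 1.5 beats/chord = 14/3 chords/bar.
B: 4 beats/bar ÷ 2 beats/chord = 2 chords/bar.
C: 6 beats/bar ÷ 4 beats/chord = 1.5 chords/bar.
D: 6 beats/bar ÷ 6 beats/chord = 1 chord/bar.
Slowest is D at 1 chords/bar.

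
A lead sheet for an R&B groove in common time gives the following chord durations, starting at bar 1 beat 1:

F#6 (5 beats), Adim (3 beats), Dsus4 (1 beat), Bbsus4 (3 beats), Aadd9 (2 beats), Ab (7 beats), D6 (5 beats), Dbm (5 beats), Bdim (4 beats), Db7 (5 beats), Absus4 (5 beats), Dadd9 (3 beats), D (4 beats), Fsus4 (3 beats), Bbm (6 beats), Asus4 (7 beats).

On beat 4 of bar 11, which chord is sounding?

Absus4

Beat 4 of bar 11 is beat (11−1)×4 + 4 = 44 overall.
Running totals: F#6 ends at 5, Adim ends at 8, Dsus4 ends at 9, Bbsus4 ends at 12, Aadd9 ends at 14, Ab ends at 21, D6 ends at 26, Dbm ends at 31, Bdim ends at 35, Db7 ends at 40, Absus4 ends at 45.
Beat 44 falls within Absus4.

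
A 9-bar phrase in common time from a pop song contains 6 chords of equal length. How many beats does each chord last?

6 beats

9 bars × 4 beats/bar = 36 beats total.
36 beats ÷ 6 chords = 6 beats per chord.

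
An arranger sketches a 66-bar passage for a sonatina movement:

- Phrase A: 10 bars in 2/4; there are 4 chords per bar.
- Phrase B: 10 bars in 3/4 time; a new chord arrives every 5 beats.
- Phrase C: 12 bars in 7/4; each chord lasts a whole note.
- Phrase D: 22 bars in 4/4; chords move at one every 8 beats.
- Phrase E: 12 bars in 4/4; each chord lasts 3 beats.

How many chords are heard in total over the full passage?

94 chords

A: 10·2 = 20 beats, 20/0.5 = 40 chords.
B: 10·3 = 30 beats, 30/5 = 6 chords.
C: 12·7 = 84 beats, 84/4 = 21 chords.
D: 22·4 = 88 beats, 88/8 = 11 chords.
E: 12·4 = 48 beats, 48/3 = 16 chords.
Total: 40 + 6 + 21 + 11 + 16 = 94.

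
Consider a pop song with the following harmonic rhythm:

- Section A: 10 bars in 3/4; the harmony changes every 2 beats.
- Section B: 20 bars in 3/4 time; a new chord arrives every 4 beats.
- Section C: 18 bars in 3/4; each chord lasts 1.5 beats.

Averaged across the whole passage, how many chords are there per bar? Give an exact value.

1.375 chords per bar

A: 10 bars of 3 beats is 30 beats; at 2 beats each that's 15 chords.
B: 20 bars of 3 beats is 60 beats; at 4 beats each that's 15 chords.
C: 18 bars of 3 beats is 54 beats; at 1.5 beats each that's 36 chords.
Overall: 66 chords over 48 bars → 66/48 = 1.375 chords per bar.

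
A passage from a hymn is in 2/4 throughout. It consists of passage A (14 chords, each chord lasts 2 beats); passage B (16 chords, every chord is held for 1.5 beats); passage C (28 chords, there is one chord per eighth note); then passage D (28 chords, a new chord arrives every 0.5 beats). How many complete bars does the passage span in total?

40 bars

A: 14 × 2 = 28 beats = 14 bars.
B: 16 × 1.5 = 24 beats = 12 bars.
C: 28 × 0.5 = 14 beats = 7 bars.
D: 28 × 0.5 = 14 beats = 7 bars.
Total: 14 + 12 + 7 + 7 = 40 bars.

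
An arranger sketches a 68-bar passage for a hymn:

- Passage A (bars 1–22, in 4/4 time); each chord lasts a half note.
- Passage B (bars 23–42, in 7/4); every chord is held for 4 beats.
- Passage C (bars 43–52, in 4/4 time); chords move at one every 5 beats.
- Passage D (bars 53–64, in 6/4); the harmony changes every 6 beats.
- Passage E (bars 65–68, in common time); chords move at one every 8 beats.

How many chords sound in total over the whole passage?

101 chords

A has 88 beats and chords last 2 each, so 44 chords.
B has 140 beats and chords last 4 each, so 35 chords.
C has 40 beats and chords last 5 each, so 8 chords.
D has 72 beats and chords last 6 each, so 12 chords.
E has 16 beats and chords last 8 each, so 2 chords.
Total: 44 + 35 + 8 + 12 + 2 = 101.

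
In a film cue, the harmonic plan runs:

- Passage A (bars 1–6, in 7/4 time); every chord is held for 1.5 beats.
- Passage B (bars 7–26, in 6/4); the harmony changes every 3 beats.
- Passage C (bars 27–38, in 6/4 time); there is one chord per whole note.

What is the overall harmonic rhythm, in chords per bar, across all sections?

A: 6 × 7 = 42 beats ÷ 1.5 = 28 chords.
B: 20 × 6 = 120 beats ÷ 3 = 40 chords.
C: 12 × 6 = 72 beats ÷ 4 = 18 chords.
Overall: 86 chords over 38 bars → 86/38 = 43/19 chords per bar.

43/19 chords per bar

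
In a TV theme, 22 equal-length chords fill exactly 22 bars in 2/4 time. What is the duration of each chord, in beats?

22 bars × 2 beats/bar = 44 beats total.
44 beats ÷ 22 chords = 2 beats per chord.
(That is a half note.)

2 beats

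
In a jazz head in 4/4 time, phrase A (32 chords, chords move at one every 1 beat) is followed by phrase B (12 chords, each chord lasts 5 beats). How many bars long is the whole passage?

23 bars

A: 32 × 1 = 32 beats = 8 bars.
B: 12 × 5 = 60 beats = 15 bars.
Total: 8 + 15 = 23 bars.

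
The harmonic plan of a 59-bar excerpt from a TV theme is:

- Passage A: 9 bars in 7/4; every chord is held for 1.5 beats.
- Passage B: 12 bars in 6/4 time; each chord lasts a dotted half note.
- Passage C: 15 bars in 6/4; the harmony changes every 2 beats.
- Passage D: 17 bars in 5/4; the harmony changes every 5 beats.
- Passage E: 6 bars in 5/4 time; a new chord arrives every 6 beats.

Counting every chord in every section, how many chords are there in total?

133 chords

A has 63 beats and chords last 1.5 each, so 42 chords.
B has 72 beats and chords last 3 each, so 24 chords.
C has 90 beats and chords last 2 each, so 45 chords.
D has 85 beats and chords last 5 each, so 17 chords.
E has 30 beats and chords last 6 each, so 5 chords.
Total: 42 + 24 + 45 + 17 + 5 = 133.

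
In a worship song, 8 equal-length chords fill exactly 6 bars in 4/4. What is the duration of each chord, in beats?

3 beats

6 bars × 4 beats/bar = 24 beats total.
24 beats ÷ 8 chords = 3 beats per chord.
(That is a dotted half note.)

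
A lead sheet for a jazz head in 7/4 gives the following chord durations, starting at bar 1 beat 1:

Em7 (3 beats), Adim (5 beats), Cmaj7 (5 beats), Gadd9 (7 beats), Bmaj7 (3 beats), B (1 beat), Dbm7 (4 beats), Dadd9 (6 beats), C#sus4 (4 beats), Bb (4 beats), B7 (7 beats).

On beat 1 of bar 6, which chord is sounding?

Beat 1 of bar 6 is beat (6−1)×7 + 1 = 36 overall.
Running totals: Em7 ends at 3, Adim ends at 8, Cmaj7 ends at 13, Gadd9 ends at 20, Bmaj7 ends at 23, B ends at 24, Dbm7 ends at 28, Dadd9 ends at 34, C#sus4 ends at 38.
Beat 36 falls within C#sus4.

C#sus4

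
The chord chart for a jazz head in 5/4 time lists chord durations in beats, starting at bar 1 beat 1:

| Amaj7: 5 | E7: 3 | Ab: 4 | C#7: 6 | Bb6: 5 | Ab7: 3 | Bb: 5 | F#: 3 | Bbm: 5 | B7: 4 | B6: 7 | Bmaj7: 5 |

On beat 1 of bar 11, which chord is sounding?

Beat 1 of bar 11 is beat (11−1)×5 + 1 = 51 overall.
Running totals: Amaj7 ends at 5, E7 ends at 8, Ab ends at 12, C#7 ends at 18, Bb6 ends at 23, Ab7 ends at 26, Bb ends at 31, F# ends at 34, Bbm ends at 39, B7 ends at 43, B6 ends at 50, Bmaj7 ends at 55.
Beat 51 falls within Bmaj7.

Bmaj7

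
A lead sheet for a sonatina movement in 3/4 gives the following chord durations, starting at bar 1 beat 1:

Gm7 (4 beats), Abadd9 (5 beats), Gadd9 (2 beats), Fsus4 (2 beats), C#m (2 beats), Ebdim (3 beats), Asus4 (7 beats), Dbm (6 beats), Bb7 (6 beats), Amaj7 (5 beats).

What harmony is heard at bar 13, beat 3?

Amaj7

Beat 3 of bar 13 is beat (13−1)×3 + 3 = 39 overall.
Running totals: Gm7 ends at 4, Abadd9 ends at 9, Gadd9 ends at 11, Fsus4 ends at 13, C#m ends at 15, Ebdim ends at 18, Asus4 ends at 25, Dbm ends at 31, Bb7 ends at 37, Amaj7 ends at 42.
Beat 39 falls within Amaj7.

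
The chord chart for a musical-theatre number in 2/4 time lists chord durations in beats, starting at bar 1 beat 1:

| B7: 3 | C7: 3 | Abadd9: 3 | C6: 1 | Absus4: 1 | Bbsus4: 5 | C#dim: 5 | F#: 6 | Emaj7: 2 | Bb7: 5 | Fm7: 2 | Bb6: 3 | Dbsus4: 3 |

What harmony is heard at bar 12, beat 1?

Beat 1 of bar 12 is beat (12−1)×2 + 1 = 23 overall.
Running totals: B7 ends at 3, C7 ends at 6, Abadd9 ends at 9, C6 ends at 10, Absus4 ends at 11, Bbsus4 ends at 16, C#dim ends at 21, F# ends at 27.
Beat 23 falls within F#.

F#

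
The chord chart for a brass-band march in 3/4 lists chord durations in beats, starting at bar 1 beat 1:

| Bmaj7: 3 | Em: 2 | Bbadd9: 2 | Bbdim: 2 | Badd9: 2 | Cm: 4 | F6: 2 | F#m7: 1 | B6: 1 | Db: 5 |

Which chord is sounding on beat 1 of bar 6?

F6

Beat 1 of bar 6 is beat (6−1)×3 + 1 = 16 overall.
Running totals: Bmaj7 ends at 3, Em ends at 5, Bbadd9 ends at 7, Bbdim ends at 9, Badd9 ends at 11, Cm ends at 15, F6 ends at 17.
Beat 16 falls within F6.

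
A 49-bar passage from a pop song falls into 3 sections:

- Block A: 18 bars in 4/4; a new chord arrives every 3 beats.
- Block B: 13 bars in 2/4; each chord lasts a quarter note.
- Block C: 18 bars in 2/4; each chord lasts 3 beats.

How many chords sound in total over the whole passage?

A: 18 bars × 4 beats = 72 beats; 3 beats/chord → 24 chords.
B: 13 bars × 2 beats = 26 beats; 1 beat/chord → 26 chords.
C: 18 bars × 2 beats = 36 beats; 3 beats/chord → 12 chords.
Total: 24 + 26 + 12 = 62.

62 chords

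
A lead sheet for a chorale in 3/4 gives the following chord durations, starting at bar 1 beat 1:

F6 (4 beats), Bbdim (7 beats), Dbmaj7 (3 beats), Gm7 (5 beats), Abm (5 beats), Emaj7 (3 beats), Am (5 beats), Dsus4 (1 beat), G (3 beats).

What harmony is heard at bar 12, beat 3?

G

Beat 3 of bar 12 is beat (12−1)×3 + 3 = 36 overall.
Running totals: F6 ends at 4, Bbdim ends at 11, Dbmaj7 ends at 14, Gm7 ends at 19, Abm ends at 24, Emaj7 ends at 27, Am ends at 32, Dsus4 ends at 33, G ends at 36.
Beat 36 falls within G.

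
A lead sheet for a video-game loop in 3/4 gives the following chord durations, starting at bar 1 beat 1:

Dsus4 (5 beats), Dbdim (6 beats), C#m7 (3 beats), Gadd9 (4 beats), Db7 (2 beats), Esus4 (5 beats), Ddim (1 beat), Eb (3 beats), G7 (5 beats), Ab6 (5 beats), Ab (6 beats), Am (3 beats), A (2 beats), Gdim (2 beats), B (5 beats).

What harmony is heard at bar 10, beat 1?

Eb

Beat 1 of bar 10 is beat (10−1)×3 + 1 = 28 overall.
Running totals: Dsus4 ends at 5, Dbdim ends at 11, C#m7 ends at 14, Gadd9 ends at 18, Db7 ends at 20, Esus4 ends at 25, Ddim ends at 26, Eb ends at 29.
Beat 28 falls within Eb.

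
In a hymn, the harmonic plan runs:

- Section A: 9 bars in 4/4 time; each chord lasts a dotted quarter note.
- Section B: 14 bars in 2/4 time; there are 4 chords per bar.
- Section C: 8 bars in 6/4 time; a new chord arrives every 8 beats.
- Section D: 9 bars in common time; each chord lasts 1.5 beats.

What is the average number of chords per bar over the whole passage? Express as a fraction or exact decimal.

2.75 chords per bar

A: 9 × 4 = 36 beats ÷ 1.5 = 24 chords.
B: 14 × 2 = 28 beats ÷ 0.5 = 56 chords.
C: 8 × 6 = 48 beats ÷ 8 = 6 chords.
D: 9 × 4 = 36 beats ÷ 1.5 = 24 chords.
Overall: 110 chords over 40 bars → 110/40 = 2.75 chords per bar.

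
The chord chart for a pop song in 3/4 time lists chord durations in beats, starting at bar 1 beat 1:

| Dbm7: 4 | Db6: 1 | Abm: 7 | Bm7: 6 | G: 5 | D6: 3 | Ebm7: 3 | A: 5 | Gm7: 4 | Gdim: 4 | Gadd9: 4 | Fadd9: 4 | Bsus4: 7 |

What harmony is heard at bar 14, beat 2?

Gdim

Beat 2 of bar 14 is beat (14−1)×3 + 2 = 41 overall.
Running totals: Dbm7 ends at 4, Db6 ends at 5, Abm ends at 12, Bm7 ends at 18, G ends at 23, D6 ends at 26, Ebm7 ends at 29, A ends at 34, Gm7 ends at 38, Gdim ends at 42.
Beat 41 falls within Gdim.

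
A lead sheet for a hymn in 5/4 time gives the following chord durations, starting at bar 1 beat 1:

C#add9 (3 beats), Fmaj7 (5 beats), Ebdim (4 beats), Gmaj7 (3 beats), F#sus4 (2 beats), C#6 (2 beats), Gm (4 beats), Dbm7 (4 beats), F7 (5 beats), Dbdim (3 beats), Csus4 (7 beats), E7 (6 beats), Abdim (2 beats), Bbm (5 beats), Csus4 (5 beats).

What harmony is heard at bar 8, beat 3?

Beat 3 of bar 8 is beat (8−1)×5 + 3 = 38 overall.
Running totals: C#add9 ends at 3, Fmaj7 ends at 8, Ebdim ends at 12, Gmaj7 ends at 15, F#sus4 ends at 17, C#6 ends at 19, Gm ends at 23, Dbm7 ends at 27, F7 ends at 32, Dbdim ends at 35, Csus4 ends at 42.
Beat 38 falls within Csus4.

Csus4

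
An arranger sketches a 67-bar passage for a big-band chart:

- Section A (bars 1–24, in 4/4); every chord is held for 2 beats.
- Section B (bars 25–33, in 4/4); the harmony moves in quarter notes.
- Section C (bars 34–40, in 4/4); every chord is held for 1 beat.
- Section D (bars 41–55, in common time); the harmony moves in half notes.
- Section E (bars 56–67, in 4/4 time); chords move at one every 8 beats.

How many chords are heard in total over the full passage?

A has 96 beats and chords last 2 each, so 48 chords.
B has 36 beats and chords last 1 each, so 36 chords.
C has 28 beats and chords last 1 each, so 28 chords.
D has 60 beats and chords last 2 each, so 30 chords.
E has 48 beats and chords last 8 each, so 6 chords.
Total: 48 + 36 + 28 + 30 + 6 = 148.

148 chords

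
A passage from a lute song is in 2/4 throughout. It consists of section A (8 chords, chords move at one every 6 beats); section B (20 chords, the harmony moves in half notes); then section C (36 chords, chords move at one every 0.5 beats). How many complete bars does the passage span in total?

53 bars

A: 8 × 6 = 48 beats = 24 bars.
B: 20 × 2 = 40 beats = 20 bars.
C: 36 × 0.5 = 18 beats = 9 bars.
Total: 24 + 20 + 9 = 53 bars.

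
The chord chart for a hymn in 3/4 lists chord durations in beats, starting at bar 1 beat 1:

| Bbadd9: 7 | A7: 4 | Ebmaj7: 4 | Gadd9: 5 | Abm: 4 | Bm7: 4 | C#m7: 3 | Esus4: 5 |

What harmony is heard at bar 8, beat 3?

Abm

Beat 3 of bar 8 is beat (8−1)×3 + 3 = 24 overall.
Running totals: Bbadd9 ends at 7, A7 ends at 11, Ebmaj7 ends at 15, Gadd9 ends at 20, Abm ends at 24.
Beat 24 falls within Abm.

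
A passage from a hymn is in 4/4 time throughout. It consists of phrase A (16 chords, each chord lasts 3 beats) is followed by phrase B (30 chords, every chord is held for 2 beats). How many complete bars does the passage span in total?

27 bars

A: 16 × 3 = 48 beats = 12 bars.
B: 30 × 2 = 60 beats = 15 bars.
Total: 12 + 15 = 27 bars.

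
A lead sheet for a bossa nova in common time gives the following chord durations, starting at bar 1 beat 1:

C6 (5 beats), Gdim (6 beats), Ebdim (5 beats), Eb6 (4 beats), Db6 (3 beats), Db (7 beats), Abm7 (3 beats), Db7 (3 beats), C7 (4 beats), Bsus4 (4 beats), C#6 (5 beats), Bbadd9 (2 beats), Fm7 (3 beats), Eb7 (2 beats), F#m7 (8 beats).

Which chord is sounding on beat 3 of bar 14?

Eb7

Beat 3 of bar 14 is beat (14−1)×4 + 3 = 55 overall.
Running totals: C6 ends at 5, Gdim ends at 11, Ebdim ends at 16, Eb6 ends at 20, Db6 ends at 23, Db ends at 30, Abm7 ends at 33, Db7 ends at 36, C7 ends at 40, Bsus4 ends at 44, C#6 ends at 49, Bbadd9 ends at 51, Fm7 ends at 54, Eb7 ends at 56.
Beat 55 falls within Eb7.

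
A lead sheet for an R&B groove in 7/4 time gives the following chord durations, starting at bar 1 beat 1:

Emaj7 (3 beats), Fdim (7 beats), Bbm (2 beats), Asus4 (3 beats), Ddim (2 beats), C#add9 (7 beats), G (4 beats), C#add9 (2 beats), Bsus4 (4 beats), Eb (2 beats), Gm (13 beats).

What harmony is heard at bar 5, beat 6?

Bsus4

Beat 6 of bar 5 is beat (5−1)×7 + 6 = 34 overall.
Running totals: Emaj7 ends at 3, Fdim ends at 10, Bbm ends at 12, Asus4 ends at 15, Ddim ends at 17, C#add9 ends at 24, G ends at 28, C#add9 ends at 30, Bsus4 ends at 34.
Beat 34 falls within Bsus4.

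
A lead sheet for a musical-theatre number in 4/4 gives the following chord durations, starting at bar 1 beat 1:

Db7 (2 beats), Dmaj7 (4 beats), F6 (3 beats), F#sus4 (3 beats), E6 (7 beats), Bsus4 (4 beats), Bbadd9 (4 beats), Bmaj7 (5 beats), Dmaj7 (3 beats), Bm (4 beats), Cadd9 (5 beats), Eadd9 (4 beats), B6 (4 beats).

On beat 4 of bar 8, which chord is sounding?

Beat 4 of bar 8 is beat (8−1)×4 + 4 = 32 overall.
Running totals: Db7 ends at 2, Dmaj7 ends at 6, F6 ends at 9, F#sus4 ends at 12, E6 ends at 19, Bsus4 ends at 23, Bbadd9 ends at 27, Bmaj7 ends at 32.
Beat 32 falls within Bmaj7.

Bmaj7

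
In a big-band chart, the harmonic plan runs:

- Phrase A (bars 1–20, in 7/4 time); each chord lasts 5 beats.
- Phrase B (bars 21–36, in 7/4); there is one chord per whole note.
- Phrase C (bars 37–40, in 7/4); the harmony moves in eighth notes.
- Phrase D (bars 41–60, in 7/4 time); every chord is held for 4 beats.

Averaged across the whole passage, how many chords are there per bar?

A: 20 × 7 = 140 beats ÷ 5 = 28 chords.
B: 16 × 7 = 112 beats ÷ 4 = 28 chords.
C: 4 × 7 = 28 beats ÷ 0.5 = 56 chords.
D: 20 × 7 = 140 beats ÷ 4 = 35 chords.
Overall: 147 chords over 60 bars → 147/60 = 2.45 chords per bar.

2.45 chords per bar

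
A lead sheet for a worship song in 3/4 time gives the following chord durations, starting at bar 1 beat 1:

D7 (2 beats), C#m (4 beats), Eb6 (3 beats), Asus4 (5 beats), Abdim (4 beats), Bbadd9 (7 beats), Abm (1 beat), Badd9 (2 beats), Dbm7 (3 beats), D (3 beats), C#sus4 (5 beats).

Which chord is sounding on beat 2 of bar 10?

Beat 2 of bar 10 is beat (10−1)×3 + 2 = 29 overall.
Running totals: D7 ends at 2, C#m ends at 6, Eb6 ends at 9, Asus4 ends at 14, Abdim ends at 18, Bbadd9 ends at 25, Abm ends at 26, Badd9 ends at 28, Dbm7 ends at 31.
Beat 29 falls within Dbm7.

Dbm7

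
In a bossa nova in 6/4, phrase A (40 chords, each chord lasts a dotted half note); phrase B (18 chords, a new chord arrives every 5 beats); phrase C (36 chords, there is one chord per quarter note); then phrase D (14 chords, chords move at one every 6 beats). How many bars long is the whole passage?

55 bars

A: 40 × 3 = 120 beats = 20 bars.
B: 18 × 5 = 90 beats = 15 bars.
C: 36 × 1 = 36 beats = 6 bars.
D: 14 × 6 = 84 beats = 14 bars.
Total: 20 + 15 + 6 + 14 = 55 bars.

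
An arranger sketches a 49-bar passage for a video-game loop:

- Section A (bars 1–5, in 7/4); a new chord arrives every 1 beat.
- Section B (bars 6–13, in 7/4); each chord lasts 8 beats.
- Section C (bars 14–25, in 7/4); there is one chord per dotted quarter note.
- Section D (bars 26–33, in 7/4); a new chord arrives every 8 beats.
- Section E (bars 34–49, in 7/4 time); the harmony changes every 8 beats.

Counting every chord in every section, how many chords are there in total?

119 chords

A has 35 beats and chords last 1 each, so 35 chords.
B has 56 beats and chords last 8 each, so 7 chords.
C has 84 beats and chords last 1.5 each, so 56 chords.
D has 56 beats and chords last 8 each, so 7 chords.
E has 112 beats and chords last 8 each, so 14 chords.
Total: 35 + 7 + 56 + 7 + 14 = 119.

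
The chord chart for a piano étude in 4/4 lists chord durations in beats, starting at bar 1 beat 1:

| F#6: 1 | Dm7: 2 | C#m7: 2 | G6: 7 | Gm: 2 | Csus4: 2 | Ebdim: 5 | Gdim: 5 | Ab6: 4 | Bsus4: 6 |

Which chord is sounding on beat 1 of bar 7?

Beat 1 of bar 7 is beat (7−1)×4 + 1 = 25 overall.
Running totals: F#6 ends at 1, Dm7 ends at 3, C#m7 ends at 5, G6 ends at 12, Gm ends at 14, Csus4 ends at 16, Ebdim ends at 21, Gdim ends at 26.
Beat 25 falls within Gdim.

Gdim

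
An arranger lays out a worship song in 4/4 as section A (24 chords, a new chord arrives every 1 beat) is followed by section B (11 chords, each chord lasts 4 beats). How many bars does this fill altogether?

17 bars

A: 24 × 1 = 24 beats = 6 bars.
B: 11 × 4 = 44 beats = 11 bars.
Total: 6 + 11 = 17 bars.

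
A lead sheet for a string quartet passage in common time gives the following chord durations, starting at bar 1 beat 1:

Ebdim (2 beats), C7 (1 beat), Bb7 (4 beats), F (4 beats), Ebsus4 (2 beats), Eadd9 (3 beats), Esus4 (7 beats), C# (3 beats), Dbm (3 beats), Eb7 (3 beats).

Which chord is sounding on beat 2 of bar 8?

Eb7

Beat 2 of bar 8 is beat (8−1)×4 + 2 = 30 overall.
Running totals: Ebdim ends at 2, C7 ends at 3, Bb7 ends at 7, F ends at 11, Ebsus4 ends at 13, Eadd9 ends at 16, Esus4 ends at 23, C# ends at 26, Dbm ends at 29, Eb7 ends at 32.
Beat 30 falls within Eb7.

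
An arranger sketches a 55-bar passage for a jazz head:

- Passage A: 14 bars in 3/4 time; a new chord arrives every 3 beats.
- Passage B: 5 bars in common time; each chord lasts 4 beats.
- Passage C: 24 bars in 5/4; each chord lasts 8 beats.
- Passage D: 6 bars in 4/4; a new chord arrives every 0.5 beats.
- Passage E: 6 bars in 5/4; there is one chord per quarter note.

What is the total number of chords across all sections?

A: 14·3 = 42 beats, 42/3 = 14 chords.
B: 5·4 = 20 beats, 20/4 = 5 chords.
C: 24·5 = 120 beats, 120/8 = 15 chords.
D: 6·4 = 24 beats, 24/0.5 = 48 chords.
E: 6·5 = 30 beats, 30/1 = 30 chords.
Total: 14 + 5 + 15 + 48 + 30 = 112.

112 chords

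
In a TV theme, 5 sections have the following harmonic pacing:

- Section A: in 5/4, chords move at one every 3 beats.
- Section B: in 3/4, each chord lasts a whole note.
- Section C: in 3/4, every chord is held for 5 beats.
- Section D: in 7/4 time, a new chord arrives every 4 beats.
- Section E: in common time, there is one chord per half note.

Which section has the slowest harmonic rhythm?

A: 5 beats/bar ÷ 3 beats/chord = 5/3 chords/bar.
B: 3 beats/bar ÷ 4 beats/chord = 0.75 chords/bar.
C: 3 beats/bar ÷ 5 beats/chord = 0.6 chords/bar.
D: 7 beats/bar ÷ 4 beats/chord = 1.75 chords/bar.
E: 4 beats/bar ÷ 2 beats/chord = 2 chords/bar.
Slowest is C at 0.6 chords/bar.

Section C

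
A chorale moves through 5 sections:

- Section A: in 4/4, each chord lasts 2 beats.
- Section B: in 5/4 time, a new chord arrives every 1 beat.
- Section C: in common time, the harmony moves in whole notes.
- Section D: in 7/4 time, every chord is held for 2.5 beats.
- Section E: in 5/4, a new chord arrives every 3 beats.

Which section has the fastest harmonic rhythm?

A: each chord is 2 beats in 4/4, so 2 per bar.
B: each chord is 1 beat in 5/4, so 5 per bar.
C: each chord is 4 beats in 4/4, so 1 per bar.
D: each chord is 2.5 beats in 7/4, so 2.8 per bar.
E: each chord is 3 beats in 5/4, so 5/3 per bar.
Fastest is B at 5 chords/bar.

Section B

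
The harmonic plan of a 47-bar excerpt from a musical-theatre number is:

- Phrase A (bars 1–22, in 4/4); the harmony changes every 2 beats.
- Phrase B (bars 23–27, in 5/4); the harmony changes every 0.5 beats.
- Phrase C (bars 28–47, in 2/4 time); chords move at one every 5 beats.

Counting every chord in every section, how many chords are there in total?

A has 88 beats and chords last 2 each, so 44 chords.
B has 25 beats and chords last 0.5 each, so 50 chords.
C has 40 beats and chords last 5 each, so 8 chords.
Total: 44 + 50 + 8 = 102.

102 chords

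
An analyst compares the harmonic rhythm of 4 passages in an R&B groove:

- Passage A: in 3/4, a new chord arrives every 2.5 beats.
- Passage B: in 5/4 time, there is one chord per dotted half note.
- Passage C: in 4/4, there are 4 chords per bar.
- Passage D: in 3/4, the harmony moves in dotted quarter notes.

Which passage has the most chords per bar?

A: 3/2.5 = 1.2 chords/bar.
B: 5/3 = 5/3 chords/bar.
C: 4/1 = 4 chords/bar.
D: 3/1.5 = 2 chords/bar.
Fastest is C at 4 chords/bar.

Passage C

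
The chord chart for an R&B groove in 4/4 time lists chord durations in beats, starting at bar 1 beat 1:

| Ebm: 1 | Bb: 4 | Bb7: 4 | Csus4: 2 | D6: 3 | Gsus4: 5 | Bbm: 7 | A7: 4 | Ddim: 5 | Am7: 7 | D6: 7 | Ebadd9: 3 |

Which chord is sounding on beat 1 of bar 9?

Ddim

Beat 1 of bar 9 is beat (9−1)×4 + 1 = 33 overall.
Running totals: Ebm ends at 1, Bb ends at 5, Bb7 ends at 9, Csus4 ends at 11, D6 ends at 14, Gsus4 ends at 19, Bbm ends at 26, A7 ends at 30, Ddim ends at 35.
Beat 33 falls within Ddim.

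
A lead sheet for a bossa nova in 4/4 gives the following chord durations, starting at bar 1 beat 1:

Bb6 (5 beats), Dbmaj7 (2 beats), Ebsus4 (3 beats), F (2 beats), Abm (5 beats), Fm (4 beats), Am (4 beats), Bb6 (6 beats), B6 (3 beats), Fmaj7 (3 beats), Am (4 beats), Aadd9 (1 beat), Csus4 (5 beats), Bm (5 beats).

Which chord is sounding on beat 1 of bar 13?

Beat 1 of bar 13 is beat (13−1)×4 + 1 = 49 overall.
Running totals: Bb6 ends at 5, Dbmaj7 ends at 7, Ebsus4 ends at 10, F ends at 12, Abm ends at 17, Fm ends at 21, Am ends at 25, Bb6 ends at 31, B6 ends at 34, Fmaj7 ends at 37, Am ends at 41, Aadd9 ends at 42, Csus4 ends at 47, Bm ends at 52.
Beat 49 falls within Bm.

Bm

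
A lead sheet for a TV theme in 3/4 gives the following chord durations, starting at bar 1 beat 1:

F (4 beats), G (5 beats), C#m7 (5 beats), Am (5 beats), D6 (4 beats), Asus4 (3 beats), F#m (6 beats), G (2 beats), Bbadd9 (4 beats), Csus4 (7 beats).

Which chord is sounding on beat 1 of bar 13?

Beat 1 of bar 13 is beat (13−1)×3 + 1 = 37 overall.
Running totals: F ends at 4, G ends at 9, C#m7 ends at 14, Am ends at 19, D6 ends at 23, Asus4 ends at 26, F#m ends at 32, G ends at 34, Bbadd9 ends at 38.
Beat 37 falls within Bbadd9.

Bbadd9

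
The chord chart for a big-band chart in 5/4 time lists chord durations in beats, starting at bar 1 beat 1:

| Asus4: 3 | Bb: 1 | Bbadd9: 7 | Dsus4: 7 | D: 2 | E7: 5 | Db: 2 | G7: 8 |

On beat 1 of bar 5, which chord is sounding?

Beat 1 of bar 5 is beat (5−1)×5 + 1 = 21 overall.
Running totals: Asus4 ends at 3, Bb ends at 4, Bbadd9 ends at 11, Dsus4 ends at 18, D ends at 20, E7 ends at 25.
Beat 21 falls within E7.

E7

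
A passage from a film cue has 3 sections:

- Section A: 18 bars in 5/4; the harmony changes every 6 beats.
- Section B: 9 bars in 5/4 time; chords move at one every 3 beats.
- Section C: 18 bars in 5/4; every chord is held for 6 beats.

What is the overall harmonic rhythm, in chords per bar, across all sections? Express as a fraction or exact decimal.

A: 18 × 5 = 90 beats ÷ 6 = 15 chords.
B: 9 × 5 = 45 beats ÷ 3 = 15 chords.
C: 18 × 5 = 90 beats ÷ 6 = 15 chords.
Overall: 45 chords over 45 bars → 45/45 = 1 chords per bar.

1 chords per bar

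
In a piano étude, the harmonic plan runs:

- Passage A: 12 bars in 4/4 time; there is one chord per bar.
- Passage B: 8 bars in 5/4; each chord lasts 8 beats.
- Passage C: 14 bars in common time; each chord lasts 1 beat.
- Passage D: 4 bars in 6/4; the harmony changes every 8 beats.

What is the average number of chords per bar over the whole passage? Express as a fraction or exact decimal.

A: 12 × 4 = 48 beats ÷ 4 = 12 chords.
B: 8 × 5 = 40 beats ÷ 8 = 5 chords.
C: 14 × 4 = 56 beats ÷ 1 = 56 chords.
D: 4 × 6 = 24 beats ÷ 8 = 3 chords.
Overall: 76 chords over 38 bars → 76/38 = 2 chords per bar.

2 chords per bar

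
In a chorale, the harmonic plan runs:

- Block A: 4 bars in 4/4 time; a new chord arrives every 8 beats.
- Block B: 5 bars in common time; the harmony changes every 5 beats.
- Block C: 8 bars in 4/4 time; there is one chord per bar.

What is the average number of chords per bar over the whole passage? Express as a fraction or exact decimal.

14/17 chords per bar

A: 4 bars of 4 beats is 16 beats; at 8 beats each that's 2 chords.
B: 5 bars of 4 beats is 20 beats; at 5 beats each that's 4 chords.
C: 8 bars of 4 beats is 32 beats; at 4 beats each that's 8 chords.
Overall: 14 chords over 17 bars → 14/17 = 14/17 chords per bar.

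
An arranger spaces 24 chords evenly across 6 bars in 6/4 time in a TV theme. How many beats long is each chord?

6 bars × 6 beats/bar = 36 beats total.
36 beats ÷ 24 chords = 1.5 beats per chord.
(That is a dotted quarter note.)

1.5 beats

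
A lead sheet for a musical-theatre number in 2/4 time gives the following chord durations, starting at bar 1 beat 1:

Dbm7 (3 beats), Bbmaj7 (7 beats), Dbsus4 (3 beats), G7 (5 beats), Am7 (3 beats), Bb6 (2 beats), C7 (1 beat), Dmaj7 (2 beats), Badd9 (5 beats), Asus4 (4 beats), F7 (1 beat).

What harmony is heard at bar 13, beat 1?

Dmaj7

Beat 1 of bar 13 is beat (13−1)×2 + 1 = 25 overall.
Running totals: Dbm7 ends at 3, Bbmaj7 ends at 10, Dbsus4 ends at 13, G7 ends at 18, Am7 ends at 21, Bb6 ends at 23, C7 ends at 24, Dmaj7 ends at 26.
Beat 25 falls within Dmaj7.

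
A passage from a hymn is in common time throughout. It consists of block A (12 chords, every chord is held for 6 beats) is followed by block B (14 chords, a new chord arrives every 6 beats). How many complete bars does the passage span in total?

A: 12 × 6 = 72 beats = 18 bars.
B: 14 × 6 = 84 beats = 21 bars.
Total: 18 + 21 = 39 bars.

39 bars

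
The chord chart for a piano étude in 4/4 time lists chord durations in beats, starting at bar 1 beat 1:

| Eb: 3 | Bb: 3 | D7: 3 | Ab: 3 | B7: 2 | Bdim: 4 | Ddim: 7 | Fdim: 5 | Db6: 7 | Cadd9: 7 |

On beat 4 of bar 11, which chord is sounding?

Beat 4 of bar 11 is beat (11−1)×4 + 4 = 44 overall.
Running totals: Eb ends at 3, Bb ends at 6, D7 ends at 9, Ab ends at 12, B7 ends at 14, Bdim ends at 18, Ddim ends at 25, Fdim ends at 30, Db6 ends at 37, Cadd9 ends at 44.
Beat 44 falls within Cadd9.

Cadd9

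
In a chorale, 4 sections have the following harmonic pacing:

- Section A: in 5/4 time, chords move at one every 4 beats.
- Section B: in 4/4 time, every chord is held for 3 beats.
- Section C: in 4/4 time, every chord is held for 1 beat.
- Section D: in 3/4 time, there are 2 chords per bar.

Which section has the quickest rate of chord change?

A: 5/4 = 1.25 chords/bar.
B: 4/3 = 4/3 chords/bar.
C: 4/1 = 4 chords/bar.
D: 3/1.5 = 2 chords/bar.
Fastest is C at 4 chords/bar.

Section C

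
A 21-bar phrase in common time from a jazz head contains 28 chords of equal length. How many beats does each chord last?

3 beats

21 bars × 4 beats/bar = 84 beats total.
84 beats ÷ 28 chords = 3 beats per chord.
(That is a dotted half note.)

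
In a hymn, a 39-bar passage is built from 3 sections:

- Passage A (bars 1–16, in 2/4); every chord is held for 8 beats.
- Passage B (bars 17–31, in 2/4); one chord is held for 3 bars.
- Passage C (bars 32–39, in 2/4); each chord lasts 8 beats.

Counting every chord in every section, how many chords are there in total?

11 chords

A: 16 bars × 2 beats = 32 beats; 8 beats/chord → 4 chords.
B: 15 bars × 2 beats = 30 beats; 6 beats/chord → 5 chords.
C: 8 bars × 2 beats = 16 beats; 8 beats/chord → 2 chords.
Total: 4 + 5 + 2 = 11.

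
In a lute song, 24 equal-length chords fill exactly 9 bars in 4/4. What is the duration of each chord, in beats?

9 bars × 4 beats/bar = 36 beats total.
36 beats ÷ 24 chords = 1.5 beats per chord.
(That is a dotted quarter note.)

1.5 beats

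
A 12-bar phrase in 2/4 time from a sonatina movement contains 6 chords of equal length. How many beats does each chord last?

12 bars × 2 beats/bar = 24 beats total.
24 beats ÷ 6 chords = 4 beats per chord.
(That is a whole note.)

4 beats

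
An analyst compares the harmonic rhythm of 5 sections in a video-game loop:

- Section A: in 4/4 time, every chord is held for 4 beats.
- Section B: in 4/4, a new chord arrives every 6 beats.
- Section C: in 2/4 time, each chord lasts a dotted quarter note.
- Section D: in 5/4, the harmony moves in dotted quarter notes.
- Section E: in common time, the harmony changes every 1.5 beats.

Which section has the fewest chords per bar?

A: 4/4 = 1 chord/bar.
B: 4/6 = 2/3 chords/bar.
C: 2/1.5 = 4/3 chords/bar.
D: 5/1.5 = 10/3 chords/bar.
E: 4/1.5 = 8/3 chords/bar.
Slowest is B at 2/3 chords/bar.

Section B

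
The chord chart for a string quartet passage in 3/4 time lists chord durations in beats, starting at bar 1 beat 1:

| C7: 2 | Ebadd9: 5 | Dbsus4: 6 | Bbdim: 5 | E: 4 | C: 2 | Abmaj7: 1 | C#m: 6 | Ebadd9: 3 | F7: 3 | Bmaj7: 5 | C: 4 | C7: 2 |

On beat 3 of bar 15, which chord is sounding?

C

Beat 3 of bar 15 is beat (15−1)×3 + 3 = 45 overall.
Running totals: C7 ends at 2, Ebadd9 ends at 7, Dbsus4 ends at 13, Bbdim ends at 18, E ends at 22, C ends at 24, Abmaj7 ends at 25, C#m ends at 31, Ebadd9 ends at 34, F7 ends at 37, Bmaj7 ends at 42, C ends at 46.
Beat 45 falls within C.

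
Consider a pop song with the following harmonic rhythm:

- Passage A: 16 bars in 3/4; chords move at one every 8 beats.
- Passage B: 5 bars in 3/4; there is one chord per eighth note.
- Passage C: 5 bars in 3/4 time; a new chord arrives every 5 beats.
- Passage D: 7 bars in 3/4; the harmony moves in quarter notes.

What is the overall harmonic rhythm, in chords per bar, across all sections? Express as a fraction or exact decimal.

20/11 chords per bar

A: 16 × 3 = 48 beats ÷ 8 = 6 chords.
B: 5 × 3 = 15 beats ÷ 0.5 = 30 chords.
C: 5 × 3 = 15 beats ÷ 5 = 3 chords.
D: 7 × 3 = 21 beats ÷ 1 = 21 chords.
Overall: 60 chords over 33 bars → 60/33 = 20/11 chords per bar.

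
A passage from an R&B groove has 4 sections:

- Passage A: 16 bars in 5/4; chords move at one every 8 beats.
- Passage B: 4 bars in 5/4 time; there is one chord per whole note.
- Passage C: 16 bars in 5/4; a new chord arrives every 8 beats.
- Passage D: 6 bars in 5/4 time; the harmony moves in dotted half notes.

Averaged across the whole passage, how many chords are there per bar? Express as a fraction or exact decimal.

A: 16 × 5 = 80 beats ÷ 8 = 10 chords.
B: 4 × 5 = 20 beats ÷ 4 = 5 chords.
C: 16 × 5 = 80 beats ÷ 8 = 10 chords.
D: 6 × 5 = 30 beats ÷ 3 = 10 chords.
Overall: 35 chords over 42 bars → 35/42 = 5/6 chords per bar.

5/6 chords per bar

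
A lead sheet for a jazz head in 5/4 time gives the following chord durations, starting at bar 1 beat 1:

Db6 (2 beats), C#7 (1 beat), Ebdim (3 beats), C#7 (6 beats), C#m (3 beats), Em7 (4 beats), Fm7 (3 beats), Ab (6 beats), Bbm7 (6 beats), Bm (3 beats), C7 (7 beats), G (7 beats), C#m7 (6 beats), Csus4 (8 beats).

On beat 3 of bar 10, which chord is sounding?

G

Beat 3 of bar 10 is beat (10−1)×5 + 3 = 48 overall.
Running totals: Db6 ends at 2, C#7 ends at 3, Ebdim ends at 6, C#7 ends at 12, C#m ends at 15, Em7 ends at 19, Fm7 ends at 22, Ab ends at 28, Bbm7 ends at 34, Bm ends at 37, C7 ends at 44, G ends at 51.
Beat 48 falls within G.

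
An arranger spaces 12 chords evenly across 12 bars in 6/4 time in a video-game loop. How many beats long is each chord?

6 beats

12 bars × 6 beats/bar = 72 beats total.
72 beats ÷ 12 chords = 6 beats per chord.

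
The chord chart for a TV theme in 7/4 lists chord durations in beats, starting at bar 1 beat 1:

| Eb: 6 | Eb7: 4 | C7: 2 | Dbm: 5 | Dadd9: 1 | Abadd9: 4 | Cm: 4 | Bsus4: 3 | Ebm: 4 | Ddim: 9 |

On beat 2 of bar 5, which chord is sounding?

Beat 2 of bar 5 is beat (5−1)×7 + 2 = 30 overall.
Running totals: Eb ends at 6, Eb7 ends at 10, C7 ends at 12, Dbm ends at 17, Dadd9 ends at 18, Abadd9 ends at 22, Cm ends at 26, Bsus4 ends at 29, Ebm ends at 33.
Beat 30 falls within Ebm.

Ebm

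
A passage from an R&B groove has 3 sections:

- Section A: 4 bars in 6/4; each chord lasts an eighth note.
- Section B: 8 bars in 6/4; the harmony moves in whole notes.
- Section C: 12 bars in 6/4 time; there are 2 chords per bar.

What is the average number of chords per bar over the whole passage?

A: 4 bars of 6 beats is 24 beats; at 0.5 beats each that's 48 chords.
B: 8 bars of 6 beats is 48 beats; at 4 beats each that's 12 chords.
C: 12 bars of 6 beats is 72 beats; at 3 beats each that's 24 chords.
Overall: 84 chords over 24 bars → 84/24 = 3.5 chords per bar.

3.5 chords per bar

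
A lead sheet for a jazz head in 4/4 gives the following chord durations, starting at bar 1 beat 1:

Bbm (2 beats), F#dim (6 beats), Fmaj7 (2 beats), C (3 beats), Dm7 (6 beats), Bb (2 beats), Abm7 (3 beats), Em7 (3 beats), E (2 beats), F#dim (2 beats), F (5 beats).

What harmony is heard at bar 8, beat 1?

E

Beat 1 of bar 8 is beat (8−1)×4 + 1 = 29 overall.
Running totals: Bbm ends at 2, F#dim ends at 8, Fmaj7 ends at 10, C ends at 13, Dm7 ends at 19, Bb ends at 21, Abm7 ends at 24, Em7 ends at 27, E ends at 29.
Beat 29 falls within E.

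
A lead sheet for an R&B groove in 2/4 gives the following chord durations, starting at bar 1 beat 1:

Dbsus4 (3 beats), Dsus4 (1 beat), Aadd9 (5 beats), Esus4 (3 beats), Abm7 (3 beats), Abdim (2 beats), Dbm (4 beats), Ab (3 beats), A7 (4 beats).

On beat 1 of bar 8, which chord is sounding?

Beat 1 of bar 8 is beat (8−1)×2 + 1 = 15 overall.
Running totals: Dbsus4 ends at 3, Dsus4 ends at 4, Aadd9 ends at 9, Esus4 ends at 12, Abm7 ends at 15.
Beat 15 falls within Abm7.

Abm7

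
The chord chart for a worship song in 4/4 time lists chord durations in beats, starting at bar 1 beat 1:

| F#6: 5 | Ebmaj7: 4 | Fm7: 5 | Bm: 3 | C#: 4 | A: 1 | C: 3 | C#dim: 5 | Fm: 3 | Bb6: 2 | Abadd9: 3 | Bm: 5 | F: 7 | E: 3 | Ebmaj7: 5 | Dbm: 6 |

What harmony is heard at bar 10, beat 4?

Beat 4 of bar 10 is beat (10−1)×4 + 4 = 40 overall.
Running totals: F#6 ends at 5, Ebmaj7 ends at 9, Fm7 ends at 14, Bm ends at 17, C# ends at 21, A ends at 22, C ends at 25, C#dim ends at 30, Fm ends at 33, Bb6 ends at 35, Abadd9 ends at 38, Bm ends at 43.
Beat 40 falls within Bm.

Bm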